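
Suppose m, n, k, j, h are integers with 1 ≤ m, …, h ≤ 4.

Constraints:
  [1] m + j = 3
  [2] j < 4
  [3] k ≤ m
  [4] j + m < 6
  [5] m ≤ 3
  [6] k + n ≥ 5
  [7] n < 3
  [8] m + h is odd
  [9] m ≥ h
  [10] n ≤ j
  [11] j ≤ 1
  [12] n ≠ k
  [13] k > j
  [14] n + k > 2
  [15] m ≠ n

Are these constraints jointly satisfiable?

Unsatisfiable

From constraints 3 and 5: k ≤ m ≤ 3. From constraints 10 and 11: n ≤ j ≤ 1. Hence k + n ≤ 4. But constraint 6 requires k + n ≥ 5, and 5 > 4. Contradiction.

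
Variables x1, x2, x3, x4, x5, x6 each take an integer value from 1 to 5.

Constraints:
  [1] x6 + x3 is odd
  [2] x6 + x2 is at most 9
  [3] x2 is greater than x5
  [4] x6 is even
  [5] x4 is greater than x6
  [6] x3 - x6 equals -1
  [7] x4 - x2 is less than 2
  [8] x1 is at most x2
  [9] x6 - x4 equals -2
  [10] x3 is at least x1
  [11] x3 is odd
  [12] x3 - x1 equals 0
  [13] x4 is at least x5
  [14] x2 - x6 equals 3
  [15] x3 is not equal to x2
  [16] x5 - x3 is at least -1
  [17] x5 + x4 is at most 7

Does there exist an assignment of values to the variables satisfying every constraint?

Satisfiable

Try x1 = 1, x2 = 5, x3 = 1, x4 = 4, x5 = 3, x6 = 2.
Check constraint 2: x6 + x2 = 7; constraint 6: x3 - x6 = -1; constraint 7: x4 - x2 = -1. The remaining constraints are straightforward to verify.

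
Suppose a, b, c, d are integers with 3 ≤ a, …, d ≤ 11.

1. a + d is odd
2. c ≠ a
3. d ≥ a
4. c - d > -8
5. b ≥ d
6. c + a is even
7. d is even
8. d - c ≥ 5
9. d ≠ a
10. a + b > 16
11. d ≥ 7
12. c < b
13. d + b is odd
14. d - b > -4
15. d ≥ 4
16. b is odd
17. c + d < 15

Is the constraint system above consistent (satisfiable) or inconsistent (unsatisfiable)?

Satisfiable

Setting (a, b, c, d) = (7, 11, 3, 10) satisfies everything: constraint 4: c - d = -7; constraint 8: d - c = 7, and the others follow.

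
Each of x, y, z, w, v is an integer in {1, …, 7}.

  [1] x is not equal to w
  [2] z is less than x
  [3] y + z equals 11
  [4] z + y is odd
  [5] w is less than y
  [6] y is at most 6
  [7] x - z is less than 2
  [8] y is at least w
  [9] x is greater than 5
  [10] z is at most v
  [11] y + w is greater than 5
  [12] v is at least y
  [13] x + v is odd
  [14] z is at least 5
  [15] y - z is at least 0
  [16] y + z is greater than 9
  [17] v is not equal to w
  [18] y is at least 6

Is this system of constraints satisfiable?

Satisfiable

Setting (x, y, z, w, v) = (6, 6, 5, 1, 7) satisfies everything: constraint 3: y + z = 11; constraint 7: x - z = 1, and the others follow.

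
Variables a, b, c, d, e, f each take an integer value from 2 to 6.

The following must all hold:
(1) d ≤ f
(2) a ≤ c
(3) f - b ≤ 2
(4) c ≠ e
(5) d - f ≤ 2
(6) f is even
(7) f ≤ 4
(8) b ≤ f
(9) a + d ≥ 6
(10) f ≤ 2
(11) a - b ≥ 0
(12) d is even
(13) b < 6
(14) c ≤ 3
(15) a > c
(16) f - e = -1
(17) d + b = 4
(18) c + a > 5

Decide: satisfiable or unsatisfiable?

From constraints 2 and 14: a ≤ c ≤ 3. From constraints 1 and 10: d ≤ f ≤ 2. Hence a + d ≤ 5. But constraint 9 requires a + d ≥ 6, and 6 > 5. Contradiction.

Unsatisfiable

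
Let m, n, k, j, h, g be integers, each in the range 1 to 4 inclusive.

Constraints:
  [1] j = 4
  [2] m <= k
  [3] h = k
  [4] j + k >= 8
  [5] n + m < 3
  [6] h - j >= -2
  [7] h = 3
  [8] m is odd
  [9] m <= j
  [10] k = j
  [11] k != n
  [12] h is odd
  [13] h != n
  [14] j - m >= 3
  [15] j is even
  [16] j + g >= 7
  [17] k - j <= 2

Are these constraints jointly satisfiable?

Unsatisfiable

Constraint 7 fixes h = 3 and constraint 1 fixes j = 4. Constraints 3 and 10 give h = k = j, so h = j. But 3 ≠ 4 — contradiction.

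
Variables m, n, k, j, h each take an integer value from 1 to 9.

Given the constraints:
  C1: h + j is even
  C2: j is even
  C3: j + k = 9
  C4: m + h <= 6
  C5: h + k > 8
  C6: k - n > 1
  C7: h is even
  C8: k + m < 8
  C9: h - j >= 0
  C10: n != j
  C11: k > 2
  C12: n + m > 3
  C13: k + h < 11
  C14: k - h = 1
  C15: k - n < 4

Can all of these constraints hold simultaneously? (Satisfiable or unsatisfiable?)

Setting (m, n, k, j, h) = (1, 3, 5, 4, 4) satisfies everything: constraint 3: j + k = 9; constraint 4: m + h = 5; constraint 5: h + k = 9, and the others follow.

Satisfiable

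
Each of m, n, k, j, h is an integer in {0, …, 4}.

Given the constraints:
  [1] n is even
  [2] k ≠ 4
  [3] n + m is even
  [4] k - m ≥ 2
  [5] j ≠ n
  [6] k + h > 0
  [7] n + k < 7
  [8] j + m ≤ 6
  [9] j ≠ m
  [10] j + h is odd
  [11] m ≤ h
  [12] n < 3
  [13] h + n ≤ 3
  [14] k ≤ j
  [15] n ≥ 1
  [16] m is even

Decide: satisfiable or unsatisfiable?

Satisfiable

One satisfying assignment is m = 0, n = 2, k = 3, j = 3, h = 0.
For the less obvious constraints — constraint 4: k - m = 3; constraint 6: k + h = 3 — and the others hold by inspection.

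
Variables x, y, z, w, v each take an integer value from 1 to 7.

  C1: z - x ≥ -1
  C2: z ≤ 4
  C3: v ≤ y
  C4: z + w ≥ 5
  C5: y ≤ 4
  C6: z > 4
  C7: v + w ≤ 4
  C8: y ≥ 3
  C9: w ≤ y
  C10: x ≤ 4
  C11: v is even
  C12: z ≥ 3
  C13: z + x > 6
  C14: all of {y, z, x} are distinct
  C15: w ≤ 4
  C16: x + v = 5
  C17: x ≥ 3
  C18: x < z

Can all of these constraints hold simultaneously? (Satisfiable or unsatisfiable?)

Constraints 2, 5, 8, 10, 12, and 17 confine each of y, z, x to the 2 values {3, 4}.
Constraint 14 requires all 3 of them to be distinct, but only 2 values are available — impossible by the pigeonhole principle.

Unsatisfiable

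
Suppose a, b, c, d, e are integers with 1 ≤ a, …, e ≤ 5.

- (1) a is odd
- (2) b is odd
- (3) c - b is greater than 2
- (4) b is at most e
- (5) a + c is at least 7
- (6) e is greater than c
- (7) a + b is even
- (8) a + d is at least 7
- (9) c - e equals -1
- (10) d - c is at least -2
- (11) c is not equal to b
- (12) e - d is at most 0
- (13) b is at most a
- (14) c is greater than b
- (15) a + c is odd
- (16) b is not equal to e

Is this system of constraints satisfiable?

Satisfiable

One satisfying assignment is a = 5, b = 1, c = 4, d = 5, e = 5.
For the less obvious constraints — constraint 3: c - b = 3; constraint 5: a + c = 9 — and the others hold by inspection.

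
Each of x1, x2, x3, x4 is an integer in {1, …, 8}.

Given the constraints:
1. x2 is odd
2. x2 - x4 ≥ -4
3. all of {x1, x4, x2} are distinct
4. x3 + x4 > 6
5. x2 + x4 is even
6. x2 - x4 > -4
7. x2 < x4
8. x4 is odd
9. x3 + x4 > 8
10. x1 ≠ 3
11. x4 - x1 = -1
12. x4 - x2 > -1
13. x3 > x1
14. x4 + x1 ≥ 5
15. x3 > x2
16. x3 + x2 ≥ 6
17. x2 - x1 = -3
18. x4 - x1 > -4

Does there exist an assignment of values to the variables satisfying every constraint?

Satisfiable

The assignment x1 = 4, x2 = 1, x3 = 6, x4 = 3 works:
  constraint 2 holds since x2 - x4 = -2.
  constraint 4 holds since x3 + x4 = 9.
  constraint 6 holds since x2 - x4 = -2.
The rest check out directly.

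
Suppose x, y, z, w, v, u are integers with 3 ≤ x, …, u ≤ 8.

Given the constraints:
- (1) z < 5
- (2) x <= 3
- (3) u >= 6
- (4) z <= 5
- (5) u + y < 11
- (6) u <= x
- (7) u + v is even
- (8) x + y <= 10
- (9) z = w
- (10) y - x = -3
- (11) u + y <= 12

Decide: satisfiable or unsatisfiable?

Unsatisfiable

From constraints 3 and 6: x ≥ u and u ≥ 6, so x ≥ 6. From constraint 2: x ≤ 3. But 3 < 6, so no value of x works.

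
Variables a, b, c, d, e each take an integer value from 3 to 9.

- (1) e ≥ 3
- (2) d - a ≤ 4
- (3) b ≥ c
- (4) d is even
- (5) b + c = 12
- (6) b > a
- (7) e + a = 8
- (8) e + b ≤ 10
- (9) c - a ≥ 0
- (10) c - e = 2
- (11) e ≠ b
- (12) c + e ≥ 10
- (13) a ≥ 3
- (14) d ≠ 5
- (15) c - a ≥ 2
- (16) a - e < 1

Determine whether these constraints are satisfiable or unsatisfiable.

Take a = 4, b = 6, c = 6, d = 8, e = 4. Then constraint 2: d - a = 4; constraint 5: b + c = 12; constraint 7: e + a = 8, and every other listed constraint is also met.

Satisfiable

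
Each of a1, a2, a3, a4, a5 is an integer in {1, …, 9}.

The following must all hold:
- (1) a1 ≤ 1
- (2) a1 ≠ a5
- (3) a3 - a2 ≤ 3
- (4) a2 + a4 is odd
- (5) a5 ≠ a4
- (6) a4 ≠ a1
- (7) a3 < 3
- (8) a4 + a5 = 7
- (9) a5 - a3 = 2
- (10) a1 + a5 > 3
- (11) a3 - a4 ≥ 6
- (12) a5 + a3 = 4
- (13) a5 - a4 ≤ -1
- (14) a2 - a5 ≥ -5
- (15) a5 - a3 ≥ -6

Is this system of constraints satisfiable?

Constraints 11, 13, and 15 give a3 − a4 ≥ 6, a4 − a5 ≥ 1, a5 − a3 ≥ -6.
Adding all 3 inequalities: the left sides telescope to 0, and the right sides sum to 6 + 1 + (-6) = 1. So 0 ≥ 1, which is false.

Unsatisfiable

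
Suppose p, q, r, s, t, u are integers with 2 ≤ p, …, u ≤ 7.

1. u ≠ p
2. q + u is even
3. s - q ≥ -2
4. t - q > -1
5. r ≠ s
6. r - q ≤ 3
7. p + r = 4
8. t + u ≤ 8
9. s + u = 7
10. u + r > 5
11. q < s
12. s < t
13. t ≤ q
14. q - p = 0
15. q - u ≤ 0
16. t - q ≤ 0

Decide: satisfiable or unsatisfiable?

Constraints 11, 12, and 16 give t ≤ q, q < s, s < t. Chaining: t ≤ q < s < t, which forces t < t — impossible.

Unsatisfiable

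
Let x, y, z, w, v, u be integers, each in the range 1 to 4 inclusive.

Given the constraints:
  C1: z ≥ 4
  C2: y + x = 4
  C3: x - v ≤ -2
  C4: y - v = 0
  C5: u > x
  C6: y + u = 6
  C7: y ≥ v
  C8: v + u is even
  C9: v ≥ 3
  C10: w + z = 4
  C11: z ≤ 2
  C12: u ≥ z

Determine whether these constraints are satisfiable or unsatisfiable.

Unsatisfiable

From constraints 7 and 9: y ≥ v ≥ 3. From constraints 1 and 12: u ≥ z ≥ 4. Hence y + u ≥ 7. But constraint 6 requires y + u = 6, and 6 < 7. Contradiction.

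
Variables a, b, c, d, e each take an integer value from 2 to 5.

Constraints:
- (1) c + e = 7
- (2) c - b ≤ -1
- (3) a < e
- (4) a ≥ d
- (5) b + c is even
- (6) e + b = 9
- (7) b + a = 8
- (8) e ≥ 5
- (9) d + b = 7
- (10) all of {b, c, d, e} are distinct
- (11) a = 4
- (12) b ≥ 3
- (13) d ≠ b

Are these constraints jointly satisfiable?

Try a = 4, b = 4, c = 2, d = 3, e = 5.
Check constraint 1: c + e = 7; constraint 2: c - b = -2; constraint 6: e + b = 9. The remaining constraints are straightforward to verify.

Satisfiable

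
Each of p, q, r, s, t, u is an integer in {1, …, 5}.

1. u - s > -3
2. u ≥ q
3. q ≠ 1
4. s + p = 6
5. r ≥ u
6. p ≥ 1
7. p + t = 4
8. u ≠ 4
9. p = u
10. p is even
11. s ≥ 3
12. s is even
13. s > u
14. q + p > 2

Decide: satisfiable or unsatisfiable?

Satisfiable

Try p = 2, q = 2, r = 5, s = 4, t = 2, u = 2.
Check constraint 1: u - s = -2; constraint 4: s + p = 6. The remaining constraints are straightforward to verify.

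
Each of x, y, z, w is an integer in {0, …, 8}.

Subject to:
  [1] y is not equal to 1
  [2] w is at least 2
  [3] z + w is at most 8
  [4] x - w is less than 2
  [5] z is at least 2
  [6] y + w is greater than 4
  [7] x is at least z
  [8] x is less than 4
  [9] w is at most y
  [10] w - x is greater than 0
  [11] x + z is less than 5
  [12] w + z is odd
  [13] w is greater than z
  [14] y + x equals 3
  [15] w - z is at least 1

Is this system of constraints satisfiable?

Unsatisfiable

From constraints 2 and 9: y ≥ w ≥ 2. From constraints 5 and 7: x ≥ z ≥ 2. Hence y + x ≥ 4. But constraint 14 requires y + x = 3, and 3 < 4. Contradiction.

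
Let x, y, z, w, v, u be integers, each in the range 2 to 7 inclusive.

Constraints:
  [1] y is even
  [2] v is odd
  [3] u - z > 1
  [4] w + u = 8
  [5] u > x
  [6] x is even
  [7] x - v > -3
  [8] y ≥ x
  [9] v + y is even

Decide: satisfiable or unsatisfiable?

Constraint 2 makes v odd and constraint 1 makes y even, so v + y must be odd. Constraint 9 says v + y is even — contradiction.

Unsatisfiable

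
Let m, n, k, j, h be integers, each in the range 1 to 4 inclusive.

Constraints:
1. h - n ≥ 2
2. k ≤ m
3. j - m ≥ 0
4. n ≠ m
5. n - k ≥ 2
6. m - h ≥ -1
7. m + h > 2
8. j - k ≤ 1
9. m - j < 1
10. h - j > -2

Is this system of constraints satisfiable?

Constraints 1, 3, 5, 6, and 8 give k − j ≥ -1, j − m ≥ 0, m − h ≥ -1, h − n ≥ 2, n − k ≥ 2.
Adding all 5 inequalities: the left sides telescope to 0, and the right sides sum to (-1) + 0 + (-1) + 2 + 2 = 2. So 0 ≥ 2, which is false.

Unsatisfiable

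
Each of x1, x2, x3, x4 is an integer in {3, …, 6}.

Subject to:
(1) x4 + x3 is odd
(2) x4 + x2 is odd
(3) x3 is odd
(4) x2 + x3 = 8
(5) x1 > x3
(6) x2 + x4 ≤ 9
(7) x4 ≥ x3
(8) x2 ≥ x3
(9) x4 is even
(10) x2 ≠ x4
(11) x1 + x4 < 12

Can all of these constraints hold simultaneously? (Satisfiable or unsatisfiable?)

Setting (x1, x2, x3, x4) = (5, 5, 3, 4) satisfies everything: constraint 4: x2 + x3 = 8; constraint 6: x2 + x4 = 9; constraint 11: x1 + x4 = 9, and the others follow.

Satisfiable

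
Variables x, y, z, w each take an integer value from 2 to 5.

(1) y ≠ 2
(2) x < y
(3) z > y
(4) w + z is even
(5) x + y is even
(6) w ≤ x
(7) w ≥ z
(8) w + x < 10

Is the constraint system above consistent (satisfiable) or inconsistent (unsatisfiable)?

Unsatisfiable

Constraints 2, 3, 6, and 7 give x < y, y < z, z ≤ w, w ≤ x. Chaining: x < y < z ≤ w ≤ x, which forces x < x — impossible.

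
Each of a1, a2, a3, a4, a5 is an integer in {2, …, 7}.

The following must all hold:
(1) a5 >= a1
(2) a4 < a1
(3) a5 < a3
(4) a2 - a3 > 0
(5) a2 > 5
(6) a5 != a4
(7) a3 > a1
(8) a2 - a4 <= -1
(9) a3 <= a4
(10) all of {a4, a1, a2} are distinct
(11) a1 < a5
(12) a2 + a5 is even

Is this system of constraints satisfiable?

Constraints 2, 3, 4, 8, and 11 give a1 < a5, a5 < a3, a3 < a2, a2 < a4, a4 < a1. Chaining: a1 < a5 < a3 < a2 < a4 < a1, which forces a1 < a1 — impossible.

Unsatisfiable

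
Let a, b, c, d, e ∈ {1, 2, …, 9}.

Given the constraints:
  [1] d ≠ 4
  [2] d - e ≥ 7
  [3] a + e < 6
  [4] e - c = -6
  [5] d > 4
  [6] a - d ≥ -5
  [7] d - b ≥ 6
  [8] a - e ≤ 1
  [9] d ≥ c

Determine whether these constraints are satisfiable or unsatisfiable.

Constraints 2, 6, and 8 give a − d ≥ -5, d − e ≥ 7, e − a ≥ -1.
Adding all 3 inequalities: the left sides telescope to 0, and the right sides sum to (-5) + 7 + (-1) = 1. So 0 ≥ 1, which is false.

Unsatisfiable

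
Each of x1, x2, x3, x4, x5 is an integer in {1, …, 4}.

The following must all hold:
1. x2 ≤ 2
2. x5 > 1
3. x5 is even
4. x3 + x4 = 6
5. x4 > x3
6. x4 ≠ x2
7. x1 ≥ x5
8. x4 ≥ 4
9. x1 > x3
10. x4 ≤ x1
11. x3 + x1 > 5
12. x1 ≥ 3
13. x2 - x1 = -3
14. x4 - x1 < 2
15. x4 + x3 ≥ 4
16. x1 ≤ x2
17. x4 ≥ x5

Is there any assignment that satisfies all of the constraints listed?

Unsatisfiable

From constraints 8 and 10: x1 ≥ x4 and x4 ≥ 4, so x1 ≥ 4. From constraints 1 and 16: x1 ≤ x2 and x2 ≤ 2, so x1 ≤ 2. But 2 < 4, so no value of x1 works.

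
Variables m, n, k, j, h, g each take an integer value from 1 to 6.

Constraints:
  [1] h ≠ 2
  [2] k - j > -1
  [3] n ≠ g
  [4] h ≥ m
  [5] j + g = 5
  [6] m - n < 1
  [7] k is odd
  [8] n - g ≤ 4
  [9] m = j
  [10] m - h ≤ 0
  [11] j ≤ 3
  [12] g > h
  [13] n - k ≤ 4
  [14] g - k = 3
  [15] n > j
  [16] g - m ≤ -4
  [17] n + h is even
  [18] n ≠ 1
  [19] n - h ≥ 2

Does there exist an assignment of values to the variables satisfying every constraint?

Unsatisfiable

Constraints 8, 10, 16, and 19 give g − n ≥ -4, n − h ≥ 2, h − m ≥ 0, m − g ≥ 4.
Adding all 4 inequalities: the left sides telescope to 0, and the right sides sum to (-4) + 2 + 0 + 4 = 2. So 0 ≥ 2, which is false.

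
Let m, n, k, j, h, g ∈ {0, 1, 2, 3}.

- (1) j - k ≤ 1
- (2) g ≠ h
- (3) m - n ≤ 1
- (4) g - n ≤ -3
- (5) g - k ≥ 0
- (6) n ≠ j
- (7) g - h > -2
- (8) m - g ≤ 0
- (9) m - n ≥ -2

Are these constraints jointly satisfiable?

Unsatisfiable

Constraints 4, 8, and 9 give g − m ≥ 0, m − n ≥ -2, n − g ≥ 3.
Adding all 3 inequalities: the left sides telescope to 0, and the right sides sum to 0 + (-2) + 3 = 1. So 0 ≥ 1, which is false.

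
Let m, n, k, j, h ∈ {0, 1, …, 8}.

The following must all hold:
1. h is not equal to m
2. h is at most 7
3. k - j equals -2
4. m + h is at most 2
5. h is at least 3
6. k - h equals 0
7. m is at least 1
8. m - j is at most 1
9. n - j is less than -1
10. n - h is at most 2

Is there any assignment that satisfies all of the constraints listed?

Unsatisfiable

From constraint 7: m ≥ 1. From constraint 5: h ≥ 3. Hence m + h ≥ 4. But constraint 4 requires m + h ≤ 2, and 2 < 4. Contradiction.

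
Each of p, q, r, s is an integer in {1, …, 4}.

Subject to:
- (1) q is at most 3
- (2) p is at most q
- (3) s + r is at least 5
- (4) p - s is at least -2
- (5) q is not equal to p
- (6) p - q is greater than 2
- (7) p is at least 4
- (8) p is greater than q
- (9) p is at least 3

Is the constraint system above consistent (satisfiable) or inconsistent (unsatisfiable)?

From constraints 2 and 7: q ≥ p and p ≥ 4, so q ≥ 4. From constraint 1: q ≤ 3. But 3 < 4, so no value of q works.

Unsatisfiable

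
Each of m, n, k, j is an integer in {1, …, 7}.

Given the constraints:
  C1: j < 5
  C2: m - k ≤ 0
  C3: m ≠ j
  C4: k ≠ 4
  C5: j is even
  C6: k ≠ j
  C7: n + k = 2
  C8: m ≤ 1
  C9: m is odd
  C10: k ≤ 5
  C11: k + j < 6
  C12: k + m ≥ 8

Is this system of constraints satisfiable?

From constraint 10: k ≤ 5. From constraint 8: m ≤ 1. Hence k + m ≤ 6. But constraint 12 requires k + m ≥ 8, and 8 > 6. Contradiction.

Unsatisfiable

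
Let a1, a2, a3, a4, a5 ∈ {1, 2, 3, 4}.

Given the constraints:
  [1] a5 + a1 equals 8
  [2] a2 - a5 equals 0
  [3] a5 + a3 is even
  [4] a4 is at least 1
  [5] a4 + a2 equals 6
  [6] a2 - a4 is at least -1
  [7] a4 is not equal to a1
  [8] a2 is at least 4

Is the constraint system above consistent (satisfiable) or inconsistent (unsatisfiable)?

The assignment a1 = 4, a2 = 4, a3 = 4, a4 = 2, a5 = 4 works:
  constraint 1 holds since a5 + a1 = 8.
  constraint 2 holds since a2 - a5 = 0.
  constraint 5 holds since a4 + a2 = 6.
The rest check out directly.

Satisfiable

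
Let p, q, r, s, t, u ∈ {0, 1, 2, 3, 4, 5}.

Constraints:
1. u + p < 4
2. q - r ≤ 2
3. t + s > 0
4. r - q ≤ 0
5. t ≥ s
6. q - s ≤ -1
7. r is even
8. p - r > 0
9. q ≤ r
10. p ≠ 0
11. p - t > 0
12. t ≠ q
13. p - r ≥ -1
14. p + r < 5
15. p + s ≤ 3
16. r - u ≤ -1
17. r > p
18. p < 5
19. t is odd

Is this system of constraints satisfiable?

Unsatisfiable

Constraints 4, 5, 6, 11, and 17 give p < r, r ≤ q, q < s, s ≤ t, t < p. Chaining: p < r ≤ q < s ≤ t < p, which forces p < p — impossible.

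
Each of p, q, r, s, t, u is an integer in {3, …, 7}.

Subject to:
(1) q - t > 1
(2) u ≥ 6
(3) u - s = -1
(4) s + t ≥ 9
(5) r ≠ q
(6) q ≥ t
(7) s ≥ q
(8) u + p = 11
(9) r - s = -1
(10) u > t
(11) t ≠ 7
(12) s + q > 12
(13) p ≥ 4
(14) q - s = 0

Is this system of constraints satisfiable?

One satisfying assignment is p = 5, q = 7, r = 6, s = 7, t = 5, u = 6.
For the less obvious constraints — constraint 1: q - t = 2; constraint 3: u - s = -1; constraint 4: s + t = 12 — and the others hold by inspection.

Satisfiable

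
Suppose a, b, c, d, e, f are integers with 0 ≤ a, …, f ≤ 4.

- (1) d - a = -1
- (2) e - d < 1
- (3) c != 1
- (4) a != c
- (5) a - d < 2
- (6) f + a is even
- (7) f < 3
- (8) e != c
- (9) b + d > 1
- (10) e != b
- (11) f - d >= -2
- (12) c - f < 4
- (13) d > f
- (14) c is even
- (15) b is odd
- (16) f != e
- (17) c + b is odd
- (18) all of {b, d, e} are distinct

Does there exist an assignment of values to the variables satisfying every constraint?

Satisfiable

Setting (a, b, c, d, e, f) = (3, 1, 4, 2, 0, 1) satisfies everything: constraint 1: d - a = -1; constraint 2: e - d = -2, and the others follow.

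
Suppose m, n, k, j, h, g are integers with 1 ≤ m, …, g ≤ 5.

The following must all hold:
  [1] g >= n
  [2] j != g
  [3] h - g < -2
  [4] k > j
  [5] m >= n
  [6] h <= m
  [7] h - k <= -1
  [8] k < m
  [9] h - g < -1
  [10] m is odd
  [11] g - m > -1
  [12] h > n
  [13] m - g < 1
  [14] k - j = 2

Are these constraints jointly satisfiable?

Satisfiable

Try m = 5, n = 1, k = 3, j = 1, h = 2, g = 5.
Check constraint 3: h - g = -3; constraint 7: h - k = -1. The remaining constraints are straightforward to verify.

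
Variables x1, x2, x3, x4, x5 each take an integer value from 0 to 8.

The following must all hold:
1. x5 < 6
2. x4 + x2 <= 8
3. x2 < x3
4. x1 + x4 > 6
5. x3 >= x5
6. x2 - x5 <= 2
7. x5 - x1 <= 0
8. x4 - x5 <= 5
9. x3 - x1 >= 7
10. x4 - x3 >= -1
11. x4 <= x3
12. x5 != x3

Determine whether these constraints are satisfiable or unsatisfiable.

Unsatisfiable

Constraints 7, 8, 9, and 10 give x3 − x1 ≥ 7, x1 − x5 ≥ 0, x5 − x4 ≥ -5, x4 − x3 ≥ -1.
Adding all 4 inequalities: the left sides telescope to 0, and the right sides sum to 7 + 0 + (-5) + (-1) = 1. So 0 ≥ 1, which is false.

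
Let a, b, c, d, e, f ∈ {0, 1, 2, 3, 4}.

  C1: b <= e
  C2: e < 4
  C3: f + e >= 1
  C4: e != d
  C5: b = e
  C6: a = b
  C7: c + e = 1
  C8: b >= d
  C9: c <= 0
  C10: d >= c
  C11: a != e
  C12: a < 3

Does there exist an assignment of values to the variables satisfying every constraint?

From constraints 5 and 6, a = b = e, so a = e. But constraint 11 says a ≠ e. Contradiction.

Unsatisfiable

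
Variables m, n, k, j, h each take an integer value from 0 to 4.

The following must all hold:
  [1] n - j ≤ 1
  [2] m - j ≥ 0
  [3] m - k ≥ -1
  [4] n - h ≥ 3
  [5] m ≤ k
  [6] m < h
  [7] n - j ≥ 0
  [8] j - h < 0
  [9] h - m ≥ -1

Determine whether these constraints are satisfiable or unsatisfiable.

Unsatisfiable

Constraints 1, 2, 4, and 9 give n − h ≥ 3, h − m ≥ -1, m − j ≥ 0, j − n ≥ -1.
Adding all 4 inequalities: the left sides telescope to 0, and the right sides sum to 3 + (-1) + 0 + (-1) = 1. So 0 ≥ 1, which is false.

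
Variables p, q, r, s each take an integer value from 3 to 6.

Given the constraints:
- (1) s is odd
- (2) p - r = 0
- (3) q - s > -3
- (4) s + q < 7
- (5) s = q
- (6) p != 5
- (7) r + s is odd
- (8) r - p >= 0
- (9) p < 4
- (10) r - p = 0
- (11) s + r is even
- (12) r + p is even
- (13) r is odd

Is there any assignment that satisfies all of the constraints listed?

Constraint 13 makes r odd and constraint 1 makes s odd, so r + s must be even. Constraint 7 says r + s is odd — contradiction.

Unsatisfiable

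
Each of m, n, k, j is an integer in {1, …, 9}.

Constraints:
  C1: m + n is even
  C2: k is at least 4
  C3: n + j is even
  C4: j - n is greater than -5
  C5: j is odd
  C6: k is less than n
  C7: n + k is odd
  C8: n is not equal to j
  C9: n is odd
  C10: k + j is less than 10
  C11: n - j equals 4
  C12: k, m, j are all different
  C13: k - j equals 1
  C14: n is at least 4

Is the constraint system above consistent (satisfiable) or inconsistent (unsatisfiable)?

Satisfiable

Setting (m, n, k, j) = (7, 7, 4, 3) satisfies everything: constraint 4: j - n = -4; constraint 10: k + j = 7, and the others follow.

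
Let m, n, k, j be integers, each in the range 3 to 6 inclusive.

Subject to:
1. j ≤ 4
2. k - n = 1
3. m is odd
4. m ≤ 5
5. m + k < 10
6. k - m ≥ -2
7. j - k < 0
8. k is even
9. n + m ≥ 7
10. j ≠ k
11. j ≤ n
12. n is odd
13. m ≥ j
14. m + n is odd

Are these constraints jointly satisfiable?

Unsatisfiable

Constraint 3 makes m odd and constraint 12 makes n odd, so m + n must be even. Constraint 14 says m + n is odd — contradiction.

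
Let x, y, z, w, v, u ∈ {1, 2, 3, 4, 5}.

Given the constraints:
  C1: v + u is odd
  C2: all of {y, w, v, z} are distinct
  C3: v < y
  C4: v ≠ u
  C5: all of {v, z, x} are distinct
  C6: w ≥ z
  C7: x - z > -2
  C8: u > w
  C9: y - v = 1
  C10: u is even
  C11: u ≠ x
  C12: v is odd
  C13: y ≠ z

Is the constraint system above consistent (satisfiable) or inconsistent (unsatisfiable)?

Satisfiable

Setting (x, y, z, w, v, u) = (2, 4, 1, 2, 3, 4) satisfies everything: constraint 2: values 4, 2, 3, 1 are distinct; constraint 7: x - z = 1; constraint 9: y - v = 1, and the others follow.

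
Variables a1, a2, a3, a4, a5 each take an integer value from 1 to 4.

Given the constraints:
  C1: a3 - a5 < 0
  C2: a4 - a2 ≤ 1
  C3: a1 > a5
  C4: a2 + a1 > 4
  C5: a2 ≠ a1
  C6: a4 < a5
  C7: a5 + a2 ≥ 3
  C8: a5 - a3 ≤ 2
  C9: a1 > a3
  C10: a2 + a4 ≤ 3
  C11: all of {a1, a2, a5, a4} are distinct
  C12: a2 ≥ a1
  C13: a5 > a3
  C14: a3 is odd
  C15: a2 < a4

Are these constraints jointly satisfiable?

Constraints 3, 6, 12, and 15 give a5 < a1, a1 ≤ a2, a2 < a4, a4 < a5. Chaining: a5 < a1 ≤ a2 < a4 < a5, which forces a5 < a5 — impossible.

Unsatisfiable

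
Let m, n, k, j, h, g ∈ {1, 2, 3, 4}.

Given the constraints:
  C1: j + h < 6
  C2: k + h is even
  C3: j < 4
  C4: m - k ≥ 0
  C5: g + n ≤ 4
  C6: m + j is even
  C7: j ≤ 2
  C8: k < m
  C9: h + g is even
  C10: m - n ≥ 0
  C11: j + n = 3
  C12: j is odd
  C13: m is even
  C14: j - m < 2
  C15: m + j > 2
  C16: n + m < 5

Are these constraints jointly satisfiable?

Constraint 13 makes m even and constraint 12 makes j odd, so m + j must be odd. Constraint 6 says m + j is even — contradiction.

Unsatisfiable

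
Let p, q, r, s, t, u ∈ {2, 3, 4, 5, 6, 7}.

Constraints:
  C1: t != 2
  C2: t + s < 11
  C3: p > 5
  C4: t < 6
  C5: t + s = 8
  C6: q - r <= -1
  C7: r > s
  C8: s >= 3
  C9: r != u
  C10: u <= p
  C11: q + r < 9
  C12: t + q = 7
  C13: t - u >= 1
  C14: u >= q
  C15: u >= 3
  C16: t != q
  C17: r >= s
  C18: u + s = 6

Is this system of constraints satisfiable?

Satisfiable

Setting (p, q, r, s, t, u) = (7, 2, 5, 3, 5, 3) satisfies everything: constraint 2: t + s = 8; constraint 5: t + s = 8; constraint 6: q - r = -3, and the others follow.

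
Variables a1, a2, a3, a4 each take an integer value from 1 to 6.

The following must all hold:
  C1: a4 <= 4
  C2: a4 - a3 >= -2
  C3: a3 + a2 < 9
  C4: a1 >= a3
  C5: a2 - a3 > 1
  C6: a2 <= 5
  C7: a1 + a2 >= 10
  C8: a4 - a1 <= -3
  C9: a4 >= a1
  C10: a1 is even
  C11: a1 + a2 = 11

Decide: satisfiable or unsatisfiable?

Unsatisfiable

From constraints 1 and 9: a1 ≤ a4 ≤ 4. From constraint 6: a2 ≤ 5. Hence a1 + a2 ≤ 9. But constraint 11 requires a1 + a2 = 11, and 11 > 9. Contradiction.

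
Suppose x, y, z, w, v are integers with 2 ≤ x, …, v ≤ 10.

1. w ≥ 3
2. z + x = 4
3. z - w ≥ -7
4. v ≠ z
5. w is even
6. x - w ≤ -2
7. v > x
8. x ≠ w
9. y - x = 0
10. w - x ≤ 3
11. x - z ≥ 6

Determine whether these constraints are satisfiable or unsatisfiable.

Constraints 3, 6, and 11 give z − w ≥ -7, w − x ≥ 2, x − z ≥ 6.
Adding all 3 inequalities: the left sides telescope to 0, and the right sides sum to (-7) + 2 + 6 = 1. So 0 ≥ 1, which is false.

Unsatisfiable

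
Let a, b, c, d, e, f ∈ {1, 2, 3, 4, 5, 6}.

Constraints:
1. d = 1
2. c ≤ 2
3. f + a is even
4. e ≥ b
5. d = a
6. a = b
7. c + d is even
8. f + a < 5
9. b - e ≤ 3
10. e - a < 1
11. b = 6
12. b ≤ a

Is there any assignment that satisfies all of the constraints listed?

Unsatisfiable

Constraint 1 fixes d = 1 and constraint 11 fixes b = 6. Constraints 5 and 6 give d = a = b, so d = b. But 1 ≠ 6 — contradiction.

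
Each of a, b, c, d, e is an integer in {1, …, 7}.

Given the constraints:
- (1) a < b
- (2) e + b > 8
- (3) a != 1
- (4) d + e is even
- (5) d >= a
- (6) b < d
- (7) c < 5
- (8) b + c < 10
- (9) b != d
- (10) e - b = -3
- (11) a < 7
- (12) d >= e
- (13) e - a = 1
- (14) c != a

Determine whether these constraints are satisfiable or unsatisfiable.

Take a = 2, b = 6, c = 1, d = 7, e = 3. Then constraint 2: e + b = 9; constraint 8: b + c = 7; constraint 10: e - b = -3, and every other listed constraint is also met.

Satisfiable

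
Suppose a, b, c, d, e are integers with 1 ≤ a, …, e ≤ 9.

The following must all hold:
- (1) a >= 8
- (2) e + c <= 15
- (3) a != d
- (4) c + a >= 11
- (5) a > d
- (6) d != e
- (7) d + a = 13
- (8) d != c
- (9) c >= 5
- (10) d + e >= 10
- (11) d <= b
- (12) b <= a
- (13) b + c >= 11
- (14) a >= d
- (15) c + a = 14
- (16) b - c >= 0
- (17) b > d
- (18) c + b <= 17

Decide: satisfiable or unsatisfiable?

Satisfiable

Try a = 8, b = 8, c = 6, d = 5, e = 6.
Check constraint 2: e + c = 12; constraint 4: c + a = 14. The remaining constraints are straightforward to verify.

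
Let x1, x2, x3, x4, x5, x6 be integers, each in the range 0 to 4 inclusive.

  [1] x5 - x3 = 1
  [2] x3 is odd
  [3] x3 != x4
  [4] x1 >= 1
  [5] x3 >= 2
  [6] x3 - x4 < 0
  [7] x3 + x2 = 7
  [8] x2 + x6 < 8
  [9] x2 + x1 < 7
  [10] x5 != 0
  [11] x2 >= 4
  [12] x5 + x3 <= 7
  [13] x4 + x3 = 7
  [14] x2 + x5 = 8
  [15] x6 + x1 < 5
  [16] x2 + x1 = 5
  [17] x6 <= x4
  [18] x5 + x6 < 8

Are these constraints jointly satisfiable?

Take x1 = 1, x2 = 4, x3 = 3, x4 = 4, x5 = 4, x6 = 2. Then constraint 1: x5 - x3 = 1; constraint 6: x3 - x4 = -1; constraint 7: x3 + x2 = 7, and every other listed constraint is also met.

Satisfiable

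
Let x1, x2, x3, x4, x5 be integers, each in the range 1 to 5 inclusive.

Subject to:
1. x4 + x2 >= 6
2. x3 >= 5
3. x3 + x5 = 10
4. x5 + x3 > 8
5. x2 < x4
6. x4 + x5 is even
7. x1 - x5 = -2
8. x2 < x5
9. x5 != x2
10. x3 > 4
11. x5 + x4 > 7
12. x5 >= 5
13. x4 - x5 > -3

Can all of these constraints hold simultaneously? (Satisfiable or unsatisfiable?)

Satisfiable

Try x1 = 3, x2 = 3, x3 = 5, x4 = 5, x5 = 5.
Check constraint 1: x4 + x2 = 8; constraint 3: x3 + x5 = 10; constraint 4: x5 + x3 = 10. The remaining constraints are straightforward to verify.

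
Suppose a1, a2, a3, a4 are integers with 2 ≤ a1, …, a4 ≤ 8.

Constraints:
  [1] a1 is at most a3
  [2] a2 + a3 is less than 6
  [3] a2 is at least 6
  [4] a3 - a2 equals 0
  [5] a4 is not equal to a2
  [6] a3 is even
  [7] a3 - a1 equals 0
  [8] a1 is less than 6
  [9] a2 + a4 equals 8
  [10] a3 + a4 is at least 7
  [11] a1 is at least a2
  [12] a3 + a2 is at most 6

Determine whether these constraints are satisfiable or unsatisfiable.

Unsatisfiable

From constraints 3 and 11: a1 ≥ a2 and a2 ≥ 6, so a1 ≥ 6. From constraint 8: a1 ≤ 5. But 5 < 6, so no value of a1 works.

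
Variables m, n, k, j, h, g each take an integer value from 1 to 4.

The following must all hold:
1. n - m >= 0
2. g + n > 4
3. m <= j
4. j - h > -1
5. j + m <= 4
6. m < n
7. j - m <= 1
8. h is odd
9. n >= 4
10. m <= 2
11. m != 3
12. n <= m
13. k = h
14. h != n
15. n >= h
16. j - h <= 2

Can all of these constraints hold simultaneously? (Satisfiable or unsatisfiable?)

Unsatisfiable

From constraints 9 and 12: m ≥ n and n ≥ 4, so m ≥ 4. From constraint 10: m ≤ 2. But 2 < 4, so no value of m works.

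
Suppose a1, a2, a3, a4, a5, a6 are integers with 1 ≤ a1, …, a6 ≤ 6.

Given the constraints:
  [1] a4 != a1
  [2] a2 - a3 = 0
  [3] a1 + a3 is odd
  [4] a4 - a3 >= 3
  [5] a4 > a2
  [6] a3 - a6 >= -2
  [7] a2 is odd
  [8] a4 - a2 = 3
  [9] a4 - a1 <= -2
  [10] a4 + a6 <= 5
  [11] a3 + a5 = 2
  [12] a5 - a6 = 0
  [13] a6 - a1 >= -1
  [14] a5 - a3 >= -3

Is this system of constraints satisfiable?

Unsatisfiable

Constraints 4, 6, 9, and 13 give a4 − a3 ≥ 3, a3 − a6 ≥ -2, a6 − a1 ≥ -1, a1 − a4 ≥ 2.
Adding all 4 inequalities: the left sides telescope to 0, and the right sides sum to 3 + (-2) + (-1) + 2 = 2. So 0 ≥ 2, which is false.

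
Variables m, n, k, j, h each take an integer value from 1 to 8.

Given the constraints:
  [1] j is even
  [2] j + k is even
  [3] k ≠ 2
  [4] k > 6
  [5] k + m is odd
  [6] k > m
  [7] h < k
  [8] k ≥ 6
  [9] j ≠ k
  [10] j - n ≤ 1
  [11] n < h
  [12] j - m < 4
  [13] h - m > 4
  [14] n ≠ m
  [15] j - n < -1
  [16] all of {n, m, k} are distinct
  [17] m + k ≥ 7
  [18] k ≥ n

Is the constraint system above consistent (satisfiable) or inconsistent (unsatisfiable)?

Setting (m, n, k, j, h) = (1, 4, 8, 2, 7) satisfies everything: constraint 10: j - n = -2; constraint 12: j - m = 1; constraint 13: h - m = 6, and the others follow.

Satisfiable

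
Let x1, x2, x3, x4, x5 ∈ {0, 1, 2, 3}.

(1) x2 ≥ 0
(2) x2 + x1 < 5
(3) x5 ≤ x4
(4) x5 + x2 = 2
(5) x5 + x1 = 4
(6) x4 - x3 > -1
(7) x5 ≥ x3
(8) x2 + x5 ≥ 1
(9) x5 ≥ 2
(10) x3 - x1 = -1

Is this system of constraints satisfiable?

Satisfiable

Take x1 = 2, x2 = 0, x3 = 1, x4 = 2, x5 = 2. Then constraint 2: x2 + x1 = 2; constraint 4: x5 + x2 = 2, and every other listed constraint is also met.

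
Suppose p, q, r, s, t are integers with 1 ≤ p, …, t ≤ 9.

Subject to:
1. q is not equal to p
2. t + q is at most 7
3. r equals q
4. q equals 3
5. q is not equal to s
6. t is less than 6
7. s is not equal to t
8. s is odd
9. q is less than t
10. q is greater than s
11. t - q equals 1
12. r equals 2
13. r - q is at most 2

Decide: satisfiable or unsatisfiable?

Unsatisfiable

Constraint 12 fixes r = 2 and constraint 4 fixes q = 3, but constraint 3 requires r = q. Since 2 ≠ 3, contradiction.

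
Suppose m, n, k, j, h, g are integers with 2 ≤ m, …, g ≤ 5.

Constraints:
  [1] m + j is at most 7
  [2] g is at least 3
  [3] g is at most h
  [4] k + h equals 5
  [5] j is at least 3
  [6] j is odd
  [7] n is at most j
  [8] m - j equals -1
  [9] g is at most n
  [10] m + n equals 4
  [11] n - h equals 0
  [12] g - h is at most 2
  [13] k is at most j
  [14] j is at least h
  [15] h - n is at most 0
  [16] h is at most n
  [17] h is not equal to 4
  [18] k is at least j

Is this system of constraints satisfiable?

From constraints 5 and 18: k ≥ j ≥ 3. From constraints 2 and 3: h ≥ g ≥ 3. Hence k + h ≥ 6. But constraint 4 requires k + h = 5, and 5 < 6. Contradiction.

Unsatisfiable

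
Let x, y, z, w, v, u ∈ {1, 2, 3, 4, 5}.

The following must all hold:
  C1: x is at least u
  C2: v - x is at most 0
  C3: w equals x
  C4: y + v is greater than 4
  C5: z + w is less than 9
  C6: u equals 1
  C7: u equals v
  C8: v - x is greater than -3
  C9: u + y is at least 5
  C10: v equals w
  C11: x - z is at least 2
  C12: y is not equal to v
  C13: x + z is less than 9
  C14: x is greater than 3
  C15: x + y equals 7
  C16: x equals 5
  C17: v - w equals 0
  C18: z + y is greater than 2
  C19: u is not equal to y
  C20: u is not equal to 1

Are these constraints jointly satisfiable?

Constraint 6 fixes u = 1 and constraint 16 fixes x = 5. Constraints 3, 7, and 10 give u = v = w = x, so u = x. But 1 ≠ 5 — contradiction.

Unsatisfiable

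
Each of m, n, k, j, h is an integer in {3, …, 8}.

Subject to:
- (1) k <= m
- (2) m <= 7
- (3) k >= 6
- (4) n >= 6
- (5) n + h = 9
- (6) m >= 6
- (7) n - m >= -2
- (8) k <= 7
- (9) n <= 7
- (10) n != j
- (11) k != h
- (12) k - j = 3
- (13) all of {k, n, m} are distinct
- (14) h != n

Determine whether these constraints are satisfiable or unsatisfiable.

Unsatisfiable

Constraints 2, 3, 4, 6, 8, and 9 confine each of k, n, m to the 2 values {6, 7}.
Constraint 13 requires all 3 of them to be distinct, but only 2 values are available — impossible by the pigeonhole principle.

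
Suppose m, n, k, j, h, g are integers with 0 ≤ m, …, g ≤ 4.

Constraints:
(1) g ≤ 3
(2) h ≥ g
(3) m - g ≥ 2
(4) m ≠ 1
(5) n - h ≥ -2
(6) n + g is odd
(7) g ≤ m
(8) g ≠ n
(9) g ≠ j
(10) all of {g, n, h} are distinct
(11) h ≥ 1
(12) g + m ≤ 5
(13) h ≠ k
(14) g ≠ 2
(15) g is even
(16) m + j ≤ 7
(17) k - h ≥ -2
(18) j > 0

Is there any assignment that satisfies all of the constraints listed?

The assignment m = 3, n = 3, k = 3, j = 4, h = 2, g = 0 works:
  constraint 3 holds since m - g = 3.
  constraint 5 holds since n - h = 1.
  constraint 12 holds since g + m = 3.
The rest check out directly.

Satisfiable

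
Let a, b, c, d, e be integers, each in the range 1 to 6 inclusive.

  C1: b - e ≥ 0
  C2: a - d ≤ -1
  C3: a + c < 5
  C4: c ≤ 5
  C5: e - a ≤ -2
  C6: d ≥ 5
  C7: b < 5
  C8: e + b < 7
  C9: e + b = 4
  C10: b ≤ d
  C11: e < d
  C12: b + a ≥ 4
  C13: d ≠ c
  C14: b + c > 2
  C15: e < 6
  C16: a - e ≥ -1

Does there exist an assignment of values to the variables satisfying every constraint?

Setting (a, b, c, d, e) = (3, 3, 1, 6, 1) satisfies everything: constraint 1: b - e = 2; constraint 2: a - d = -3; constraint 3: a + c = 4, and the others follow.

Satisfiable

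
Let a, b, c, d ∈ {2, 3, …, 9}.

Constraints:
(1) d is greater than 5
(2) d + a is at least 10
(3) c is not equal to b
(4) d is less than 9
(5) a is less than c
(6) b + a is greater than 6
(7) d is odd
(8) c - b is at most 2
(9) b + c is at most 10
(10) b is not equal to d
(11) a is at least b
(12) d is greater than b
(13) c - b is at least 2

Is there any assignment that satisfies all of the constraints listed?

Take a = 4, b = 3, c = 5, d = 7. Then constraint 2: d + a = 11; constraint 6: b + a = 7; constraint 8: c - b = 2, and every other listed constraint is also met.

Satisfiable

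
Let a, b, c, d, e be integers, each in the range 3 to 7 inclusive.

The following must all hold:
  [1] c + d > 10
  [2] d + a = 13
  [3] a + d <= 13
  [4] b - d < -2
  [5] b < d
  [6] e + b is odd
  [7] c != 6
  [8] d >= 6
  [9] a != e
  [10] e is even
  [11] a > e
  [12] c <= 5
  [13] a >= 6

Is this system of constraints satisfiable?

The assignment a = 6, b = 3, c = 4, d = 7, e = 4 works:
  constraint 1 holds since c + d = 11.
  constraint 2 holds since d + a = 13.
  constraint 3 holds since a + d = 13.
The rest check out directly.

Satisfiable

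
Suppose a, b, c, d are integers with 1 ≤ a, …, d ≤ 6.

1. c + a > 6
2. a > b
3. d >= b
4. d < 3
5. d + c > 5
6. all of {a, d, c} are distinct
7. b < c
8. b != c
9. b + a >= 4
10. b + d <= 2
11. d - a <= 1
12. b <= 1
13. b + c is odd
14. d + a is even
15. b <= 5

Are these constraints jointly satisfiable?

Satisfiable

Take a = 3, b = 1, c = 6, d = 1. Then constraint 1: c + a = 9; constraint 5: d + c = 7, and every other listed constraint is also met.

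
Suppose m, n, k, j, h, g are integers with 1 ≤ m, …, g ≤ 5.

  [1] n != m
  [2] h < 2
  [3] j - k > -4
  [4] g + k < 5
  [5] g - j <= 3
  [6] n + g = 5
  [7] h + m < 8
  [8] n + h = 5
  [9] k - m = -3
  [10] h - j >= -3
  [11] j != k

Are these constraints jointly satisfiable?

Setting (m, n, k, j, h, g) = (5, 4, 2, 1, 1, 1) satisfies everything: constraint 3: j - k = -1; constraint 4: g + k = 3, and the others follow.

Satisfiable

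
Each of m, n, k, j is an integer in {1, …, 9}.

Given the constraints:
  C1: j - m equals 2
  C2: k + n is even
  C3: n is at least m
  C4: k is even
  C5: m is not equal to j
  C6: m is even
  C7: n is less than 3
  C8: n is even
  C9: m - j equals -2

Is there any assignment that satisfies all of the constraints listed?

Take m = 2, n = 2, k = 2, j = 4. Then constraint 1: j - m = 2; constraint 2: k + n = 4 is even; constraint 9: m - j = -2, and every other listed constraint is also met.

Satisfiable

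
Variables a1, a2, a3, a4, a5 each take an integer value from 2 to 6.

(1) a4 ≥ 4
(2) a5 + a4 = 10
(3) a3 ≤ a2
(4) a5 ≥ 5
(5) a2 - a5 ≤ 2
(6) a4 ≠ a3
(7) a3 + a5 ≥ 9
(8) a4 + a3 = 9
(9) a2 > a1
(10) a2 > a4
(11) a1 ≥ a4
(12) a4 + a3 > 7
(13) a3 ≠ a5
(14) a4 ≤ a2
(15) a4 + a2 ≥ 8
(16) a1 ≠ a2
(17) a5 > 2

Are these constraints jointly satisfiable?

The assignment a1 = 5, a2 = 6, a3 = 4, a4 = 5, a5 = 5 works:
  constraint 2 holds since a5 + a4 = 10.
  constraint 5 holds since a2 - a5 = 1.
The rest check out directly.

Satisfiable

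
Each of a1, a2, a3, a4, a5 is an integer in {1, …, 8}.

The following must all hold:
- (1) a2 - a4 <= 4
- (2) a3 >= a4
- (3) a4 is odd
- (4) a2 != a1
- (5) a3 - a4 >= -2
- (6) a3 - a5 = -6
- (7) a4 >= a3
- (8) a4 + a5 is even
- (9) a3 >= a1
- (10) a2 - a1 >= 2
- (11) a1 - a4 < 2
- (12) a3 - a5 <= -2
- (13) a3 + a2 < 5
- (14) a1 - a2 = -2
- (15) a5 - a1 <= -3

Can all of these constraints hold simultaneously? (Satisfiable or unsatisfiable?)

Unsatisfiable

Constraints 1, 5, 10, 12, and 15 give a3 − a4 ≥ -2, a4 − a2 ≥ -4, a2 − a1 ≥ 2, a1 − a5 ≥ 3, a5 − a3 ≥ 2.
Adding all 5 inequalities: the left sides telescope to 0, and the right sides sum to (-2) + (-4) + 2 + 3 + 2 = 1. So 0 ≥ 1, which is false.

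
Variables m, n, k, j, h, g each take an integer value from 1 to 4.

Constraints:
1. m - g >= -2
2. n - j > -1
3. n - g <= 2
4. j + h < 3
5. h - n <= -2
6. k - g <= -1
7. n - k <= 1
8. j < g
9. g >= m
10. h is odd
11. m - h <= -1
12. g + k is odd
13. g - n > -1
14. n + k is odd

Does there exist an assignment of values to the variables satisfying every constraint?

Unsatisfiable

Constraints 1, 5, 6, 7, and 11 give n − h ≥ 2, h − m ≥ 1, m − g ≥ -2, g − k ≥ 1, k − n ≥ -1.
Adding all 5 inequalities: the left sides telescope to 0, and the right sides sum to 2 + 1 + (-2) + 1 + (-1) = 1. So 0 ≥ 1, which is false.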